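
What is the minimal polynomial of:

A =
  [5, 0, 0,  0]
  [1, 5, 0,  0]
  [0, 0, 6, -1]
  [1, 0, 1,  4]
x^3 - 15*x^2 + 75*x - 125

The characteristic polynomial is χ_A(x) = (x - 5)^4, so the eigenvalues are known. The minimal polynomial is
  m_A(x) = Π_λ (x − λ)^{k_λ}
where k_λ is the size of the *largest* Jordan block for λ (equivalently, the smallest k with (A − λI)^k v = 0 for every generalised eigenvector v of λ).

  λ = 5: largest Jordan block has size 3, contributing (x − 5)^3

So m_A(x) = (x - 5)^3 = x^3 - 15*x^2 + 75*x - 125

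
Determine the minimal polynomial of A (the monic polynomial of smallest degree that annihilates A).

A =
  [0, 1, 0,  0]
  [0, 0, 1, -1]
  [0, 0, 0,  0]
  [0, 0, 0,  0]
x^3

The characteristic polynomial is χ_A(x) = x^4, so the eigenvalues are known. The minimal polynomial is
  m_A(x) = Π_λ (x − λ)^{k_λ}
where k_λ is the size of the *largest* Jordan block for λ (equivalently, the smallest k with (A − λI)^k v = 0 for every generalised eigenvector v of λ).

  λ = 0: largest Jordan block has size 3, contributing (x − 0)^3

So m_A(x) = x^3 = x^3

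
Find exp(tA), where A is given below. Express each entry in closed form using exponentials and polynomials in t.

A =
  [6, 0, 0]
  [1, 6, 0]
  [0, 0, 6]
e^{tA} =
  [exp(6*t), 0, 0]
  [t*exp(6*t), exp(6*t), 0]
  [0, 0, exp(6*t)]

Strategy: write A = P · J · P⁻¹ where J is a Jordan canonical form, so e^{tA} = P · e^{tJ} · P⁻¹, and e^{tJ} can be computed block-by-block.

A has Jordan form
J =
  [6, 1, 0]
  [0, 6, 0]
  [0, 0, 6]
(up to reordering of blocks).

Per-block formulas:
  For a 1×1 block at λ = 6: exp(t · [6]) = [e^(6t)].
  For a 2×2 Jordan block J_2(6): exp(t · J_2(6)) = e^(6t)·(I + t·N), where N is the 2×2 nilpotent shift.

After assembling e^{tJ} and conjugating by P, we get:

e^{tA} =
  [exp(6*t), 0, 0]
  [t*exp(6*t), exp(6*t), 0]
  [0, 0, exp(6*t)]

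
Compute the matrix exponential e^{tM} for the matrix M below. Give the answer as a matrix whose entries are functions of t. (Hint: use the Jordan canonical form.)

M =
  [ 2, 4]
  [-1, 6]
e^{tM} =
  [-2*t*exp(4*t) + exp(4*t), 4*t*exp(4*t)]
  [-t*exp(4*t), 2*t*exp(4*t) + exp(4*t)]

Strategy: write M = P · J · P⁻¹ where J is a Jordan canonical form, so e^{tM} = P · e^{tJ} · P⁻¹, and e^{tJ} can be computed block-by-block.

M has Jordan form
J =
  [4, 1]
  [0, 4]
(up to reordering of blocks).

Per-block formulas:
  For a 2×2 Jordan block J_2(4): exp(t · J_2(4)) = e^(4t)·(I + t·N), where N is the 2×2 nilpotent shift.

After assembling e^{tJ} and conjugating by P, we get:

e^{tM} =
  [-2*t*exp(4*t) + exp(4*t), 4*t*exp(4*t)]
  [-t*exp(4*t), 2*t*exp(4*t) + exp(4*t)]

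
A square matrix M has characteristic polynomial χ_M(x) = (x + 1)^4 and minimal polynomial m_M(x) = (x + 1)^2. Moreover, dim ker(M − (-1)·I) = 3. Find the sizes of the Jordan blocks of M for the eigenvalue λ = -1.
Block sizes for λ = -1: [2, 1, 1]

Step 1 — from the characteristic polynomial, algebraic multiplicity of λ = -1 is 4. From dim ker(M − (-1)·I) = 3, there are exactly 3 Jordan blocks for λ = -1.
Step 2 — from the minimal polynomial, the factor (x + 1)^2 tells us the largest block for λ = -1 has size 2.
Step 3 — with total size 4, 3 blocks, and largest block 2, the block sizes (in nonincreasing order) are [2, 1, 1].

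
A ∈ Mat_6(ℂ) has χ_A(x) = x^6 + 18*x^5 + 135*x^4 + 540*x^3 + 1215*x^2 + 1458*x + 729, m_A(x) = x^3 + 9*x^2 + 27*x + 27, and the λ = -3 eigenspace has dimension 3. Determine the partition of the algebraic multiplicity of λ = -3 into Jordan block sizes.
Block sizes for λ = -3: [3, 2, 1]

Step 1 — from the characteristic polynomial, algebraic multiplicity of λ = -3 is 6. From dim ker(A − (-3)·I) = 3, there are exactly 3 Jordan blocks for λ = -3.
Step 2 — from the minimal polynomial, the factor (x + 3)^3 tells us the largest block for λ = -3 has size 3.
Step 3 — with total size 6, 3 blocks, and largest block 3, the block sizes (in nonincreasing order) are [3, 2, 1].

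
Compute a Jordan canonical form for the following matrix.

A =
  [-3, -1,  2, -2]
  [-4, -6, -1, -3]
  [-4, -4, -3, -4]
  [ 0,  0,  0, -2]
J_2(-5) ⊕ J_2(-2)

The characteristic polynomial is
  det(x·I − A) = x^4 + 14*x^3 + 69*x^2 + 140*x + 100 = (x + 2)^2*(x + 5)^2

Eigenvalues and multiplicities (the geometric multiplicity of λ is n − rank(A − λI), which equals the number of Jordan blocks for λ):
  λ = -5: algebraic multiplicity = 2, geometric multiplicity = 1
  λ = -2: algebraic multiplicity = 2, geometric multiplicity = 1

Determining the block sizes for each eigenvalue:
  λ = -5: one block (gm = 1), so the single block has size am = 2 → block sizes [2]
  λ = -2: one block (gm = 1), so the single block has size am = 2 → block sizes [2]

Assembling the blocks gives a Jordan form
J =
  [-5,  1,  0,  0]
  [ 0, -5,  0,  0]
  [ 0,  0, -2,  1]
  [ 0,  0,  0, -2]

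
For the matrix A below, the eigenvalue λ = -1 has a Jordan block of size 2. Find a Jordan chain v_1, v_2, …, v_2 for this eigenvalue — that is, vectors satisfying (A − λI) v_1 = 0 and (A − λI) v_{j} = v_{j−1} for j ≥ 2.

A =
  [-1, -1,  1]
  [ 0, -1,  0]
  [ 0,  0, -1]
A Jordan chain for λ = -1 of length 2:
v_1 = (-1, 0, 0)ᵀ
v_2 = (0, 1, 0)ᵀ

Let N = A − (-1)·I. We want v_2 with N^2 v_2 = 0 but N^1 v_2 ≠ 0; then v_{j-1} := N · v_j for j = 2, …, 2.

Pick v_2 = (0, 1, 0)ᵀ.
Then v_1 = N · v_2 = (-1, 0, 0)ᵀ.

Sanity check: (A − (-1)·I) v_1 = (0, 0, 0)ᵀ = 0. ✓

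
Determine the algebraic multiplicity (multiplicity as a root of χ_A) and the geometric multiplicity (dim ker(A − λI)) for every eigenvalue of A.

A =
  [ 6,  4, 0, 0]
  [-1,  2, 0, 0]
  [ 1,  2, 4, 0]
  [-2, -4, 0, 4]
λ = 4: alg = 4, geom = 3

Step 1 — factor the characteristic polynomial to read off the algebraic multiplicities:
  χ_A(x) = (x - 4)^4

Step 2 — compute geometric multiplicities via the rank-nullity identity g(λ) = n − rank(A − λI):
  rank(A − (4)·I) = 1, so dim ker(A − (4)·I) = n − 1 = 3

Summary:
  λ = 4: algebraic multiplicity = 4, geometric multiplicity = 3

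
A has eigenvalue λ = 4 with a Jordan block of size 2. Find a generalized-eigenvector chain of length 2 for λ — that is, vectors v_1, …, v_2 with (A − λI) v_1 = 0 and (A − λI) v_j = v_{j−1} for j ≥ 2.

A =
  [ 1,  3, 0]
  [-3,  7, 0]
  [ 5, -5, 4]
A Jordan chain for λ = 4 of length 2:
v_1 = (-3, -3, 5)ᵀ
v_2 = (1, 0, 0)ᵀ

Let N = A − (4)·I. We want v_2 with N^2 v_2 = 0 but N^1 v_2 ≠ 0; then v_{j-1} := N · v_j for j = 2, …, 2.

Pick v_2 = (1, 0, 0)ᵀ.
Then v_1 = N · v_2 = (-3, -3, 5)ᵀ.

Sanity check: (A − (4)·I) v_1 = (0, 0, 0)ᵀ = 0. ✓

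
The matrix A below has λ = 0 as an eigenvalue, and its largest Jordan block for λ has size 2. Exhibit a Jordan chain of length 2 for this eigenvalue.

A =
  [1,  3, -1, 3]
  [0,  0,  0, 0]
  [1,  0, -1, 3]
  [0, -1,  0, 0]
A Jordan chain for λ = 0 of length 2:
v_1 = (1, 0, 1, 0)ᵀ
v_2 = (1, 0, 0, 0)ᵀ

Let N = A − (0)·I. We want v_2 with N^2 v_2 = 0 but N^1 v_2 ≠ 0; then v_{j-1} := N · v_j for j = 2, …, 2.

Pick v_2 = (1, 0, 0, 0)ᵀ.
Then v_1 = N · v_2 = (1, 0, 1, 0)ᵀ.

Sanity check: (A − (0)·I) v_1 = (0, 0, 0, 0)ᵀ = 0. ✓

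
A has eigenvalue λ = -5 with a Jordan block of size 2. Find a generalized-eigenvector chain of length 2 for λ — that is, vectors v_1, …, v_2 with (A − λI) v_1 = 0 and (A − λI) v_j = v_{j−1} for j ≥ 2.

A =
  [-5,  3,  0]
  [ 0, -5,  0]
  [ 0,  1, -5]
A Jordan chain for λ = -5 of length 2:
v_1 = (3, 0, 1)ᵀ
v_2 = (0, 1, 0)ᵀ

Let N = A − (-5)·I. We want v_2 with N^2 v_2 = 0 but N^1 v_2 ≠ 0; then v_{j-1} := N · v_j for j = 2, …, 2.

Pick v_2 = (0, 1, 0)ᵀ.
Then v_1 = N · v_2 = (3, 0, 1)ᵀ.

Sanity check: (A − (-5)·I) v_1 = (0, 0, 0)ᵀ = 0. ✓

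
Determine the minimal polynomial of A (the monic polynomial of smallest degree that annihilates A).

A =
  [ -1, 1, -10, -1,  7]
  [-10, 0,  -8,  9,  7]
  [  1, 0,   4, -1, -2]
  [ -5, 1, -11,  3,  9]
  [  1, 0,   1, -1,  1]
x^4 - 4*x^3 - 2*x^2 + 12*x + 9

The characteristic polynomial is χ_A(x) = (x - 3)^3*(x + 1)^2, so the eigenvalues are known. The minimal polynomial is
  m_A(x) = Π_λ (x − λ)^{k_λ}
where k_λ is the size of the *largest* Jordan block for λ (equivalently, the smallest k with (A − λI)^k v = 0 for every generalised eigenvector v of λ).

  λ = -1: largest Jordan block has size 2, contributing (x + 1)^2
  λ = 3: largest Jordan block has size 2, contributing (x − 3)^2

So m_A(x) = (x - 3)^2*(x + 1)^2 = x^4 - 4*x^3 - 2*x^2 + 12*x + 9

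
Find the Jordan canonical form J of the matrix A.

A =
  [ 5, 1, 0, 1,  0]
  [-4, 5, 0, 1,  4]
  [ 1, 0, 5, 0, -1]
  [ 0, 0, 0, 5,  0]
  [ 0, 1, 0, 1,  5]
J_3(5) ⊕ J_2(5)

The characteristic polynomial is
  det(x·I − A) = x^5 - 25*x^4 + 250*x^3 - 1250*x^2 + 3125*x - 3125 = (x - 5)^5

Eigenvalues and multiplicities (the geometric multiplicity of λ is n − rank(A − λI), which equals the number of Jordan blocks for λ):
  λ = 5: algebraic multiplicity = 5, geometric multiplicity = 2

Determining the block sizes for each eigenvalue:
  λ = 5: with am = 5 and gm = 2, the partition is not yet determined (e.g. several partitions of 5 into 2 parts exist). Let N = A − (5)·I. Computing rank(N^1) = 3, rank(N^2) = 1, rank(N^3) = 0; the number of blocks of size ≥ j is rank(N^{j−1}) − rank(N^j), giving [2, 2, 1]. So we have 1 block(s) of size 3, 1 block(s) of size 2 → block sizes [3, 2]

Assembling the blocks gives a Jordan form
J =
  [5, 1, 0, 0, 0]
  [0, 5, 1, 0, 0]
  [0, 0, 5, 0, 0]
  [0, 0, 0, 5, 1]
  [0, 0, 0, 0, 5]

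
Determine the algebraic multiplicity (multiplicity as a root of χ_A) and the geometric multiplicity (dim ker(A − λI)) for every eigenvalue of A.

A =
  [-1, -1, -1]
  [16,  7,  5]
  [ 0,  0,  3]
λ = 3: alg = 3, geom = 1

Step 1 — factor the characteristic polynomial to read off the algebraic multiplicities:
  χ_A(x) = (x - 3)^3

Step 2 — compute geometric multiplicities via the rank-nullity identity g(λ) = n − rank(A − λI):
  rank(A − (3)·I) = 2, so dim ker(A − (3)·I) = n − 2 = 1

Summary:
  λ = 3: algebraic multiplicity = 3, geometric multiplicity = 1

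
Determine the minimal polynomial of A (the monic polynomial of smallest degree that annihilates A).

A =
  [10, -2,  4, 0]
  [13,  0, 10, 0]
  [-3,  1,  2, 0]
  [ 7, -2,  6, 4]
x^3 - 12*x^2 + 48*x - 64

The characteristic polynomial is χ_A(x) = (x - 4)^4, so the eigenvalues are known. The minimal polynomial is
  m_A(x) = Π_λ (x − λ)^{k_λ}
where k_λ is the size of the *largest* Jordan block for λ (equivalently, the smallest k with (A − λI)^k v = 0 for every generalised eigenvector v of λ).

  λ = 4: largest Jordan block has size 3, contributing (x − 4)^3

So m_A(x) = (x - 4)^3 = x^3 - 12*x^2 + 48*x - 64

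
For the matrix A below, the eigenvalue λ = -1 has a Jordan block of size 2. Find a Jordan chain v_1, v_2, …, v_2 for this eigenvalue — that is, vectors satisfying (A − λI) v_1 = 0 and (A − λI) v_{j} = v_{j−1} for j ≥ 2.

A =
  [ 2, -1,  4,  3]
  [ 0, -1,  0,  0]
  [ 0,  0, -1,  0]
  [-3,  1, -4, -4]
A Jordan chain for λ = -1 of length 2:
v_1 = (3, 0, 0, -3)ᵀ
v_2 = (1, 0, 0, 0)ᵀ

Let N = A − (-1)·I. We want v_2 with N^2 v_2 = 0 but N^1 v_2 ≠ 0; then v_{j-1} := N · v_j for j = 2, …, 2.

Pick v_2 = (1, 0, 0, 0)ᵀ.
Then v_1 = N · v_2 = (3, 0, 0, -3)ᵀ.

Sanity check: (A − (-1)·I) v_1 = (0, 0, 0, 0)ᵀ = 0. ✓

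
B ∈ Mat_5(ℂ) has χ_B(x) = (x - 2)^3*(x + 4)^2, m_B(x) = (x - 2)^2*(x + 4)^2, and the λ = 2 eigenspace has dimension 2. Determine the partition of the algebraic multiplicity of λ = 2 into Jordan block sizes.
Block sizes for λ = 2: [2, 1]

Step 1 — from the characteristic polynomial, algebraic multiplicity of λ = 2 is 3. From dim ker(B − (2)·I) = 2, there are exactly 2 Jordan blocks for λ = 2.
Step 2 — from the minimal polynomial, the factor (x − 2)^2 tells us the largest block for λ = 2 has size 2.
Step 3 — with total size 3, 2 blocks, and largest block 2, the block sizes (in nonincreasing order) are [2, 1].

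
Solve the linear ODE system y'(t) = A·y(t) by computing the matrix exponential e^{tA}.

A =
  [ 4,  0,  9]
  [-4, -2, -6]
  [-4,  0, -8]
e^{tA} =
  [6*t*exp(-2*t) + exp(-2*t), 0, 9*t*exp(-2*t)]
  [-4*t*exp(-2*t), exp(-2*t), -6*t*exp(-2*t)]
  [-4*t*exp(-2*t), 0, -6*t*exp(-2*t) + exp(-2*t)]

Strategy: write A = P · J · P⁻¹ where J is a Jordan canonical form, so e^{tA} = P · e^{tJ} · P⁻¹, and e^{tJ} can be computed block-by-block.

A has Jordan form
J =
  [-2,  1,  0]
  [ 0, -2,  0]
  [ 0,  0, -2]
(up to reordering of blocks).

Per-block formulas:
  For a 2×2 Jordan block J_2(-2): exp(t · J_2(-2)) = e^(-2t)·(I + t·N), where N is the 2×2 nilpotent shift.
  For a 1×1 block at λ = -2: exp(t · [-2]) = [e^(-2t)].

After assembling e^{tJ} and conjugating by P, we get:

e^{tA} =
  [6*t*exp(-2*t) + exp(-2*t), 0, 9*t*exp(-2*t)]
  [-4*t*exp(-2*t), exp(-2*t), -6*t*exp(-2*t)]
  [-4*t*exp(-2*t), 0, -6*t*exp(-2*t) + exp(-2*t)]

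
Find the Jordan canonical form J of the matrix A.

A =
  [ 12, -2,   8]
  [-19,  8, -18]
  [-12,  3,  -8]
J_3(4)

The characteristic polynomial is
  det(x·I − A) = x^3 - 12*x^2 + 48*x - 64 = (x - 4)^3

Eigenvalues and multiplicities (the geometric multiplicity of λ is n − rank(A − λI), which equals the number of Jordan blocks for λ):
  λ = 4: algebraic multiplicity = 3, geometric multiplicity = 1

Determining the block sizes for each eigenvalue:
  λ = 4: one block (gm = 1), so the single block has size am = 3 → block sizes [3]

Assembling the blocks gives a Jordan form
J =
  [4, 1, 0]
  [0, 4, 1]
  [0, 0, 4]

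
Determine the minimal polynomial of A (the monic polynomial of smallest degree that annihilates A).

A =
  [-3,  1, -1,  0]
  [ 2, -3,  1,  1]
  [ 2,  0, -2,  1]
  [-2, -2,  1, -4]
x^2 + 6*x + 9

The characteristic polynomial is χ_A(x) = (x + 3)^4, so the eigenvalues are known. The minimal polynomial is
  m_A(x) = Π_λ (x − λ)^{k_λ}
where k_λ is the size of the *largest* Jordan block for λ (equivalently, the smallest k with (A − λI)^k v = 0 for every generalised eigenvector v of λ).

  λ = -3: largest Jordan block has size 2, contributing (x + 3)^2

So m_A(x) = (x + 3)^2 = x^2 + 6*x + 9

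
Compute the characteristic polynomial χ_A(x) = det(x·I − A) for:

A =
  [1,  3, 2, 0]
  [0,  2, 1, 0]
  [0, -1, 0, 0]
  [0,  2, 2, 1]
x^4 - 4*x^3 + 6*x^2 - 4*x + 1

Expanding det(x·I − A) (e.g. by cofactor expansion or by noting that A is similar to its Jordan form J, which has the same characteristic polynomial as A) gives
  χ_A(x) = x^4 - 4*x^3 + 6*x^2 - 4*x + 1
which factors as (x - 1)^4. The eigenvalues (with algebraic multiplicities) are λ = 1 with multiplicity 4.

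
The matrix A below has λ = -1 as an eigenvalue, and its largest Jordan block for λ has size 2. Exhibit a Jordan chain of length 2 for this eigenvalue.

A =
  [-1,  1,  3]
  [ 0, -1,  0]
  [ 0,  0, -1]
A Jordan chain for λ = -1 of length 2:
v_1 = (1, 0, 0)ᵀ
v_2 = (0, 1, 0)ᵀ

Let N = A − (-1)·I. We want v_2 with N^2 v_2 = 0 but N^1 v_2 ≠ 0; then v_{j-1} := N · v_j for j = 2, …, 2.

Pick v_2 = (0, 1, 0)ᵀ.
Then v_1 = N · v_2 = (1, 0, 0)ᵀ.

Sanity check: (A − (-1)·I) v_1 = (0, 0, 0)ᵀ = 0. ✓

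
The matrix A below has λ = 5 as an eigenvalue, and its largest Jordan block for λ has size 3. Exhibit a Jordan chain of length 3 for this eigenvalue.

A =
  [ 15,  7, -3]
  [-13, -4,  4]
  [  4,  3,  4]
A Jordan chain for λ = 5 of length 3:
v_1 = (-3, 3, -3)ᵀ
v_2 = (10, -13, 4)ᵀ
v_3 = (1, 0, 0)ᵀ

Let N = A − (5)·I. We want v_3 with N^3 v_3 = 0 but N^2 v_3 ≠ 0; then v_{j-1} := N · v_j for j = 3, …, 2.

Pick v_3 = (1, 0, 0)ᵀ.
Then v_2 = N · v_3 = (10, -13, 4)ᵀ.
Then v_1 = N · v_2 = (-3, 3, -3)ᵀ.

Sanity check: (A − (5)·I) v_1 = (0, 0, 0)ᵀ = 0. ✓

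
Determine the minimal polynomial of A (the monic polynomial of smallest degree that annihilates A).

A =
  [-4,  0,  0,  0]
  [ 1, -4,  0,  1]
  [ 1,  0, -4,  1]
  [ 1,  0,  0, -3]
x^2 + 7*x + 12

The characteristic polynomial is χ_A(x) = (x + 3)*(x + 4)^3, so the eigenvalues are known. The minimal polynomial is
  m_A(x) = Π_λ (x − λ)^{k_λ}
where k_λ is the size of the *largest* Jordan block for λ (equivalently, the smallest k with (A − λI)^k v = 0 for every generalised eigenvector v of λ).

  λ = -4: largest Jordan block has size 1, contributing (x + 4)
  λ = -3: largest Jordan block has size 1, contributing (x + 3)

So m_A(x) = (x + 3)*(x + 4) = x^2 + 7*x + 12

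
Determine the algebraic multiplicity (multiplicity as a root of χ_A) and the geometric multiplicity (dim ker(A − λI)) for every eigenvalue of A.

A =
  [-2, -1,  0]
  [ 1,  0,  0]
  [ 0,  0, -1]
λ = -1: alg = 3, geom = 2

Step 1 — factor the characteristic polynomial to read off the algebraic multiplicities:
  χ_A(x) = (x + 1)^3

Step 2 — compute geometric multiplicities via the rank-nullity identity g(λ) = n − rank(A − λI):
  rank(A − (-1)·I) = 1, so dim ker(A − (-1)·I) = n − 1 = 2

Summary:
  λ = -1: algebraic multiplicity = 3, geometric multiplicity = 2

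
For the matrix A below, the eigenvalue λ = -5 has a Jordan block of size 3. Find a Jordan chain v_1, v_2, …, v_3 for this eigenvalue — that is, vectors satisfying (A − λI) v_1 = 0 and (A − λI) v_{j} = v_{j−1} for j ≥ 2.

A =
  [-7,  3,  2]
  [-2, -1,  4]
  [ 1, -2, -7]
A Jordan chain for λ = -5 of length 3:
v_1 = (2, 2, -1)ᵀ
v_2 = (3, 4, -2)ᵀ
v_3 = (0, 1, 0)ᵀ

Let N = A − (-5)·I. We want v_3 with N^3 v_3 = 0 but N^2 v_3 ≠ 0; then v_{j-1} := N · v_j for j = 3, …, 2.

Pick v_3 = (0, 1, 0)ᵀ.
Then v_2 = N · v_3 = (3, 4, -2)ᵀ.
Then v_1 = N · v_2 = (2, 2, -1)ᵀ.

Sanity check: (A − (-5)·I) v_1 = (0, 0, 0)ᵀ = 0. ✓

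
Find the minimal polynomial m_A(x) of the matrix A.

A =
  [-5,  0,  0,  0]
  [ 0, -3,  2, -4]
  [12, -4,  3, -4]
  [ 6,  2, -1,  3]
x^3 + 3*x^2 - 9*x + 5

The characteristic polynomial is χ_A(x) = (x - 1)^3*(x + 5), so the eigenvalues are known. The minimal polynomial is
  m_A(x) = Π_λ (x − λ)^{k_λ}
where k_λ is the size of the *largest* Jordan block for λ (equivalently, the smallest k with (A − λI)^k v = 0 for every generalised eigenvector v of λ).

  λ = -5: largest Jordan block has size 1, contributing (x + 5)
  λ = 1: largest Jordan block has size 2, contributing (x − 1)^2

So m_A(x) = (x - 1)^2*(x + 5) = x^3 + 3*x^2 - 9*x + 5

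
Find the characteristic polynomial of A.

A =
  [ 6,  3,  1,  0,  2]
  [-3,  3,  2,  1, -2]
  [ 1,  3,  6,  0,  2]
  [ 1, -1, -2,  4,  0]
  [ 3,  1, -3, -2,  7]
x^5 - 26*x^4 + 270*x^3 - 1400*x^2 + 3625*x - 3750

Expanding det(x·I − A) (e.g. by cofactor expansion or by noting that A is similar to its Jordan form J, which has the same characteristic polynomial as A) gives
  χ_A(x) = x^5 - 26*x^4 + 270*x^3 - 1400*x^2 + 3625*x - 3750
which factors as (x - 6)*(x - 5)^4. The eigenvalues (with algebraic multiplicities) are λ = 5 with multiplicity 4, λ = 6 with multiplicity 1.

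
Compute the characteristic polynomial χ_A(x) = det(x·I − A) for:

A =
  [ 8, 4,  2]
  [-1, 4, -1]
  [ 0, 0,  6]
x^3 - 18*x^2 + 108*x - 216

Expanding det(x·I − A) (e.g. by cofactor expansion or by noting that A is similar to its Jordan form J, which has the same characteristic polynomial as A) gives
  χ_A(x) = x^3 - 18*x^2 + 108*x - 216
which factors as (x - 6)^3. The eigenvalues (with algebraic multiplicities) are λ = 6 with multiplicity 3.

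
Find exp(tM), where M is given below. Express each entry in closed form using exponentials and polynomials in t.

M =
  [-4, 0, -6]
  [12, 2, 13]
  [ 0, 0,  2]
e^{tM} =
  [exp(-4*t), 0, -exp(2*t) + exp(-4*t)]
  [2*exp(2*t) - 2*exp(-4*t), exp(2*t), t*exp(2*t) + 2*exp(2*t) - 2*exp(-4*t)]
  [0, 0, exp(2*t)]

Strategy: write M = P · J · P⁻¹ where J is a Jordan canonical form, so e^{tM} = P · e^{tJ} · P⁻¹, and e^{tJ} can be computed block-by-block.

M has Jordan form
J =
  [-4, 0, 0]
  [ 0, 2, 1]
  [ 0, 0, 2]
(up to reordering of blocks).

Per-block formulas:
  For a 1×1 block at λ = -4: exp(t · [-4]) = [e^(-4t)].
  For a 2×2 Jordan block J_2(2): exp(t · J_2(2)) = e^(2t)·(I + t·N), where N is the 2×2 nilpotent shift.

After assembling e^{tJ} and conjugating by P, we get:

e^{tM} =
  [exp(-4*t), 0, -exp(2*t) + exp(-4*t)]
  [2*exp(2*t) - 2*exp(-4*t), exp(2*t), t*exp(2*t) + 2*exp(2*t) - 2*exp(-4*t)]
  [0, 0, exp(2*t)]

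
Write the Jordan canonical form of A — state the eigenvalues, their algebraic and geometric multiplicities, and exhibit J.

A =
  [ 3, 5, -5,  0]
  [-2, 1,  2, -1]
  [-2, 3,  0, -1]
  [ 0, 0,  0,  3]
J_1(-2) ⊕ J_2(3) ⊕ J_1(3)

The characteristic polynomial is
  det(x·I − A) = x^4 - 7*x^3 + 9*x^2 + 27*x - 54 = (x - 3)^3*(x + 2)

Eigenvalues and multiplicities (the geometric multiplicity of λ is n − rank(A − λI), which equals the number of Jordan blocks for λ):
  λ = -2: algebraic multiplicity = 1, geometric multiplicity = 1
  λ = 3: algebraic multiplicity = 3, geometric multiplicity = 2

Determining the block sizes for each eigenvalue:
  λ = -2: one block (gm = 1), so the single block has size am = 1 → block sizes [1]
  λ = 3: 2 blocks summing to 3 forces exactly one block of size 2 and the rest size 1 → block sizes [2, 1]

Assembling the blocks gives a Jordan form
J =
  [-2, 0, 0, 0]
  [ 0, 3, 1, 0]
  [ 0, 0, 3, 0]
  [ 0, 0, 0, 3]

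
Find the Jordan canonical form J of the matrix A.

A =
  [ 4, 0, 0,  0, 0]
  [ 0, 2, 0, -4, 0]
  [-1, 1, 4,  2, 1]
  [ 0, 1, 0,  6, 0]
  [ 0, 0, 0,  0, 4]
J_2(4) ⊕ J_2(4) ⊕ J_1(4)

The characteristic polynomial is
  det(x·I − A) = x^5 - 20*x^4 + 160*x^3 - 640*x^2 + 1280*x - 1024 = (x - 4)^5

Eigenvalues and multiplicities (the geometric multiplicity of λ is n − rank(A − λI), which equals the number of Jordan blocks for λ):
  λ = 4: algebraic multiplicity = 5, geometric multiplicity = 3

Determining the block sizes for each eigenvalue:
  λ = 4: with am = 5 and gm = 3, the partition is not yet determined (e.g. several partitions of 5 into 3 parts exist). Let N = A − (4)·I. Computing rank(N^1) = 2, rank(N^2) = 0; the number of blocks of size ≥ j is rank(N^{j−1}) − rank(N^j), giving [3, 2]. So we have 2 block(s) of size 2, 1 block(s) of size 1 → block sizes [2, 2, 1]

Assembling the blocks gives a Jordan form
J =
  [4, 1, 0, 0, 0]
  [0, 4, 0, 0, 0]
  [0, 0, 4, 1, 0]
  [0, 0, 0, 4, 0]
  [0, 0, 0, 0, 4]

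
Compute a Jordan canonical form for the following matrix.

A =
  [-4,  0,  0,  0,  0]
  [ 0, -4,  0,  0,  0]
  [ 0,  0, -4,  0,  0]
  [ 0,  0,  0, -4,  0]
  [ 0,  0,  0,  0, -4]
J_1(-4) ⊕ J_1(-4) ⊕ J_1(-4) ⊕ J_1(-4) ⊕ J_1(-4)

The characteristic polynomial is
  det(x·I − A) = x^5 + 20*x^4 + 160*x^3 + 640*x^2 + 1280*x + 1024 = (x + 4)^5

Eigenvalues and multiplicities (the geometric multiplicity of λ is n − rank(A − λI), which equals the number of Jordan blocks for λ):
  λ = -4: algebraic multiplicity = 5, geometric multiplicity = 5

Determining the block sizes for each eigenvalue:
  λ = -4: gm = am = 5, so every block has size 1 → block sizes [1, 1, 1, 1, 1]

Assembling the blocks gives a Jordan form
J =
  [-4,  0,  0,  0,  0]
  [ 0, -4,  0,  0,  0]
  [ 0,  0, -4,  0,  0]
  [ 0,  0,  0, -4,  0]
  [ 0,  0,  0,  0, -4]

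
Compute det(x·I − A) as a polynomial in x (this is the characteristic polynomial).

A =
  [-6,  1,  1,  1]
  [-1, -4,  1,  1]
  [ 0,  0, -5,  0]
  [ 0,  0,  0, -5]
x^4 + 20*x^3 + 150*x^2 + 500*x + 625

Expanding det(x·I − A) (e.g. by cofactor expansion or by noting that A is similar to its Jordan form J, which has the same characteristic polynomial as A) gives
  χ_A(x) = x^4 + 20*x^3 + 150*x^2 + 500*x + 625
which factors as (x + 5)^4. The eigenvalues (with algebraic multiplicities) are λ = -5 with multiplicity 4.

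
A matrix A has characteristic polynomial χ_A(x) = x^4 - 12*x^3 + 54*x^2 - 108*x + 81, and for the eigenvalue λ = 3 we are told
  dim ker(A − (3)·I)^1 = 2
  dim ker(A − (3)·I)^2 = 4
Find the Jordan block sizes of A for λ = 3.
Block sizes for λ = 3: [2, 2]

From the dimensions of kernels of powers, the number of Jordan blocks of size at least j is d_j − d_{j−1} where d_j = dim ker(N^j) (with d_0 = 0). Computing the differences gives [2, 2].
The number of blocks of size exactly k is (#blocks of size ≥ k) − (#blocks of size ≥ k + 1), so the partition is: 2 block(s) of size 2.
In nonincreasing order the block sizes are [2, 2].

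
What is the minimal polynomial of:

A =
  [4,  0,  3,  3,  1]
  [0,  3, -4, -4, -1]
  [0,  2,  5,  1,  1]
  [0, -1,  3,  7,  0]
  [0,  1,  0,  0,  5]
x^4 - 20*x^3 + 148*x^2 - 480*x + 576

The characteristic polynomial is χ_A(x) = (x - 6)^2*(x - 4)^3, so the eigenvalues are known. The minimal polynomial is
  m_A(x) = Π_λ (x − λ)^{k_λ}
where k_λ is the size of the *largest* Jordan block for λ (equivalently, the smallest k with (A − λI)^k v = 0 for every generalised eigenvector v of λ).

  λ = 4: largest Jordan block has size 2, contributing (x − 4)^2
  λ = 6: largest Jordan block has size 2, contributing (x − 6)^2

So m_A(x) = (x - 6)^2*(x - 4)^2 = x^4 - 20*x^3 + 148*x^2 - 480*x + 576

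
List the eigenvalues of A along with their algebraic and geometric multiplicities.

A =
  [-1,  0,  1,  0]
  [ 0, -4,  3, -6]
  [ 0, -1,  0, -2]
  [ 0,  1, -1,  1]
λ = -1: alg = 4, geom = 2

Step 1 — factor the characteristic polynomial to read off the algebraic multiplicities:
  χ_A(x) = (x + 1)^4

Step 2 — compute geometric multiplicities via the rank-nullity identity g(λ) = n − rank(A − λI):
  rank(A − (-1)·I) = 2, so dim ker(A − (-1)·I) = n − 2 = 2

Summary:
  λ = -1: algebraic multiplicity = 4, geometric multiplicity = 2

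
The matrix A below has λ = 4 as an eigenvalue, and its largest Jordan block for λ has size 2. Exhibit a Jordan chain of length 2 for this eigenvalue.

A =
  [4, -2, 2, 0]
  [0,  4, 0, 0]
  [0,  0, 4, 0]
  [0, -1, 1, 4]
A Jordan chain for λ = 4 of length 2:
v_1 = (-2, 0, 0, -1)ᵀ
v_2 = (0, 1, 0, 0)ᵀ

Let N = A − (4)·I. We want v_2 with N^2 v_2 = 0 but N^1 v_2 ≠ 0; then v_{j-1} := N · v_j for j = 2, …, 2.

Pick v_2 = (0, 1, 0, 0)ᵀ.
Then v_1 = N · v_2 = (-2, 0, 0, -1)ᵀ.

Sanity check: (A − (4)·I) v_1 = (0, 0, 0, 0)ᵀ = 0. ✓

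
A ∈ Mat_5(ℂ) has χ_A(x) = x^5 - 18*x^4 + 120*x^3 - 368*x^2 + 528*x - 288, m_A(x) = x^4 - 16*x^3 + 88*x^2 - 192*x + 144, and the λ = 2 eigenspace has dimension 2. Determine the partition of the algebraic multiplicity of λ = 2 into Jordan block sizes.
Block sizes for λ = 2: [2, 1]

Step 1 — from the characteristic polynomial, algebraic multiplicity of λ = 2 is 3. From dim ker(A − (2)·I) = 2, there are exactly 2 Jordan blocks for λ = 2.
Step 2 — from the minimal polynomial, the factor (x − 2)^2 tells us the largest block for λ = 2 has size 2.
Step 3 — with total size 3, 2 blocks, and largest block 2, the block sizes (in nonincreasing order) are [2, 1].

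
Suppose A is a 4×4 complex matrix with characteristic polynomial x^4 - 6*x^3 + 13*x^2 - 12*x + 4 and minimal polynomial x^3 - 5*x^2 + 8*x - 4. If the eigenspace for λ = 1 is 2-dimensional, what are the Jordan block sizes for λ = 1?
Block sizes for λ = 1: [1, 1]

Step 1 — from the characteristic polynomial, algebraic multiplicity of λ = 1 is 2. From dim ker(A − (1)·I) = 2, there are exactly 2 Jordan blocks for λ = 1.
Step 2 — from the minimal polynomial, the factor (x − 1) tells us the largest block for λ = 1 has size 1.
Step 3 — with total size 2, 2 blocks, and largest block 1, the block sizes (in nonincreasing order) are [1, 1].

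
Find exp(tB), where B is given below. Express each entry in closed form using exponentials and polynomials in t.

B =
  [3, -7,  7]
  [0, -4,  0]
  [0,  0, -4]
e^{tB} =
  [exp(3*t), -exp(3*t) + exp(-4*t), exp(3*t) - exp(-4*t)]
  [0, exp(-4*t), 0]
  [0, 0, exp(-4*t)]

Strategy: write B = P · J · P⁻¹ where J is a Jordan canonical form, so e^{tB} = P · e^{tJ} · P⁻¹, and e^{tJ} can be computed block-by-block.

B has Jordan form
J =
  [-4,  0, 0]
  [ 0, -4, 0]
  [ 0,  0, 3]
(up to reordering of blocks).

Per-block formulas:
  For a 1×1 block at λ = -4: exp(t · [-4]) = [e^(-4t)].
  For a 1×1 block at λ = 3: exp(t · [3]) = [e^(3t)].

After assembling e^{tJ} and conjugating by P, we get:

e^{tB} =
  [exp(3*t), -exp(3*t) + exp(-4*t), exp(3*t) - exp(-4*t)]
  [0, exp(-4*t), 0]
  [0, 0, exp(-4*t)]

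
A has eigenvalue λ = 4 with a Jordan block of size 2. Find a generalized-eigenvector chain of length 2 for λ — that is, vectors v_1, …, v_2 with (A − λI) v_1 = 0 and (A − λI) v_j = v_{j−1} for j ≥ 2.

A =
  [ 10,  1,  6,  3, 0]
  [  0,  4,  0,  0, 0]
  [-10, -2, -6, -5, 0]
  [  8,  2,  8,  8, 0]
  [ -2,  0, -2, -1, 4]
A Jordan chain for λ = 4 of length 2:
v_1 = (6, 0, -10, 8, -2)ᵀ
v_2 = (1, 0, 0, 0, 0)ᵀ

Let N = A − (4)·I. We want v_2 with N^2 v_2 = 0 but N^1 v_2 ≠ 0; then v_{j-1} := N · v_j for j = 2, …, 2.

Pick v_2 = (1, 0, 0, 0, 0)ᵀ.
Then v_1 = N · v_2 = (6, 0, -10, 8, -2)ᵀ.

Sanity check: (A − (4)·I) v_1 = (0, 0, 0, 0, 0)ᵀ = 0. ✓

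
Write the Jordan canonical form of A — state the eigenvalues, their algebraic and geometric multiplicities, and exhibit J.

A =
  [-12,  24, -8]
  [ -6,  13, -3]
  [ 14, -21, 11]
J_2(4) ⊕ J_1(4)

The characteristic polynomial is
  det(x·I − A) = x^3 - 12*x^2 + 48*x - 64 = (x - 4)^3

Eigenvalues and multiplicities (the geometric multiplicity of λ is n − rank(A − λI), which equals the number of Jordan blocks for λ):
  λ = 4: algebraic multiplicity = 3, geometric multiplicity = 2

Determining the block sizes for each eigenvalue:
  λ = 4: 2 blocks summing to 3 forces exactly one block of size 2 and the rest size 1 → block sizes [2, 1]

Assembling the blocks gives a Jordan form
J =
  [4, 1, 0]
  [0, 4, 0]
  [0, 0, 4]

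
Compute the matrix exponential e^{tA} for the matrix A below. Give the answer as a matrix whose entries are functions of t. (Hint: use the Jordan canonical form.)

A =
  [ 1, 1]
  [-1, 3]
e^{tA} =
  [-t*exp(2*t) + exp(2*t), t*exp(2*t)]
  [-t*exp(2*t), t*exp(2*t) + exp(2*t)]

Strategy: write A = P · J · P⁻¹ where J is a Jordan canonical form, so e^{tA} = P · e^{tJ} · P⁻¹, and e^{tJ} can be computed block-by-block.

A has Jordan form
J =
  [2, 1]
  [0, 2]
(up to reordering of blocks).

Per-block formulas:
  For a 2×2 Jordan block J_2(2): exp(t · J_2(2)) = e^(2t)·(I + t·N), where N is the 2×2 nilpotent shift.

After assembling e^{tJ} and conjugating by P, we get:

e^{tA} =
  [-t*exp(2*t) + exp(2*t), t*exp(2*t)]
  [-t*exp(2*t), t*exp(2*t) + exp(2*t)]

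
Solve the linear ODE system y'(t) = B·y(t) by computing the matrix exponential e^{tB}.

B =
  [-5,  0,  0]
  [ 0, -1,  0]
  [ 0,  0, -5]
e^{tB} =
  [exp(-5*t), 0, 0]
  [0, exp(-t), 0]
  [0, 0, exp(-5*t)]

Strategy: write B = P · J · P⁻¹ where J is a Jordan canonical form, so e^{tB} = P · e^{tJ} · P⁻¹, and e^{tJ} can be computed block-by-block.

B has Jordan form
J =
  [-5,  0,  0]
  [ 0, -5,  0]
  [ 0,  0, -1]
(up to reordering of blocks).

Per-block formulas:
  For a 1×1 block at λ = -5: exp(t · [-5]) = [e^(-5t)].
  For a 1×1 block at λ = -1: exp(t · [-1]) = [e^(-1t)].

After assembling e^{tJ} and conjugating by P, we get:

e^{tB} =
  [exp(-5*t), 0, 0]
  [0, exp(-t), 0]
  [0, 0, exp(-5*t)]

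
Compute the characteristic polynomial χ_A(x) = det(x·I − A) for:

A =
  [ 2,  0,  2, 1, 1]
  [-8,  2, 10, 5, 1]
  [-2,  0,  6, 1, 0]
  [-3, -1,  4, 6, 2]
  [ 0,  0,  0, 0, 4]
x^5 - 20*x^4 + 160*x^3 - 640*x^2 + 1280*x - 1024

Expanding det(x·I − A) (e.g. by cofactor expansion or by noting that A is similar to its Jordan form J, which has the same characteristic polynomial as A) gives
  χ_A(x) = x^5 - 20*x^4 + 160*x^3 - 640*x^2 + 1280*x - 1024
which factors as (x - 4)^5. The eigenvalues (with algebraic multiplicities) are λ = 4 with multiplicity 5.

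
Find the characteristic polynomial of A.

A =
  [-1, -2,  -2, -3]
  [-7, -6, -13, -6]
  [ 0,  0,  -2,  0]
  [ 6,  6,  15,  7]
x^4 + 2*x^3 - 3*x^2 - 4*x + 4

Expanding det(x·I − A) (e.g. by cofactor expansion or by noting that A is similar to its Jordan form J, which has the same characteristic polynomial as A) gives
  χ_A(x) = x^4 + 2*x^3 - 3*x^2 - 4*x + 4
which factors as (x - 1)^2*(x + 2)^2. The eigenvalues (with algebraic multiplicities) are λ = -2 with multiplicity 2, λ = 1 with multiplicity 2.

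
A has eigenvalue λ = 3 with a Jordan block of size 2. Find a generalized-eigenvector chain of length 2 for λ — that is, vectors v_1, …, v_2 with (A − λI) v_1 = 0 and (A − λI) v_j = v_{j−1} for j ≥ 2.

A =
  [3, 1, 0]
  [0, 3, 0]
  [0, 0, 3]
A Jordan chain for λ = 3 of length 2:
v_1 = (1, 0, 0)ᵀ
v_2 = (0, 1, 0)ᵀ

Let N = A − (3)·I. We want v_2 with N^2 v_2 = 0 but N^1 v_2 ≠ 0; then v_{j-1} := N · v_j for j = 2, …, 2.

Pick v_2 = (0, 1, 0)ᵀ.
Then v_1 = N · v_2 = (1, 0, 0)ᵀ.

Sanity check: (A − (3)·I) v_1 = (0, 0, 0)ᵀ = 0. ✓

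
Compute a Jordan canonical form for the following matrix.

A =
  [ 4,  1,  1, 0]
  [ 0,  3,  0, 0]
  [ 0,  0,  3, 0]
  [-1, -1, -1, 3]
J_1(3) ⊕ J_1(3) ⊕ J_1(3) ⊕ J_1(4)

The characteristic polynomial is
  det(x·I − A) = x^4 - 13*x^3 + 63*x^2 - 135*x + 108 = (x - 4)*(x - 3)^3

Eigenvalues and multiplicities (the geometric multiplicity of λ is n − rank(A − λI), which equals the number of Jordan blocks for λ):
  λ = 3: algebraic multiplicity = 3, geometric multiplicity = 3
  λ = 4: algebraic multiplicity = 1, geometric multiplicity = 1

Determining the block sizes for each eigenvalue:
  λ = 3: gm = am = 3, so every block has size 1 → block sizes [1, 1, 1]
  λ = 4: one block (gm = 1), so the single block has size am = 1 → block sizes [1]

Assembling the blocks gives a Jordan form
J =
  [3, 0, 0, 0]
  [0, 3, 0, 0]
  [0, 0, 3, 0]
  [0, 0, 0, 4]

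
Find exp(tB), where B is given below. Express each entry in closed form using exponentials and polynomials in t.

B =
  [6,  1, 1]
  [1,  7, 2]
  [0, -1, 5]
e^{tB} =
  [t^2*exp(6*t)/2 + exp(6*t), t*exp(6*t), t^2*exp(6*t)/2 + t*exp(6*t)]
  [t^2*exp(6*t)/2 + t*exp(6*t), t*exp(6*t) + exp(6*t), t^2*exp(6*t)/2 + 2*t*exp(6*t)]
  [-t^2*exp(6*t)/2, -t*exp(6*t), -t^2*exp(6*t)/2 - t*exp(6*t) + exp(6*t)]

Strategy: write B = P · J · P⁻¹ where J is a Jordan canonical form, so e^{tB} = P · e^{tJ} · P⁻¹, and e^{tJ} can be computed block-by-block.

B has Jordan form
J =
  [6, 1, 0]
  [0, 6, 1]
  [0, 0, 6]
(up to reordering of blocks).

Per-block formulas:
  For a 3×3 Jordan block J_3(6): exp(t · J_3(6)) = e^(6t)·(I + t·N + (t^2/2)·N^2), where N is the 3×3 nilpotent shift.

After assembling e^{tJ} and conjugating by P, we get:

e^{tB} =
  [t^2*exp(6*t)/2 + exp(6*t), t*exp(6*t), t^2*exp(6*t)/2 + t*exp(6*t)]
  [t^2*exp(6*t)/2 + t*exp(6*t), t*exp(6*t) + exp(6*t), t^2*exp(6*t)/2 + 2*t*exp(6*t)]
  [-t^2*exp(6*t)/2, -t*exp(6*t), -t^2*exp(6*t)/2 - t*exp(6*t) + exp(6*t)]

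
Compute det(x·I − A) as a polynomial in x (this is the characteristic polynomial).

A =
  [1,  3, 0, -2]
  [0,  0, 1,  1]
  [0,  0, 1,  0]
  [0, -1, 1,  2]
x^4 - 4*x^3 + 6*x^2 - 4*x + 1

Expanding det(x·I − A) (e.g. by cofactor expansion or by noting that A is similar to its Jordan form J, which has the same characteristic polynomial as A) gives
  χ_A(x) = x^4 - 4*x^3 + 6*x^2 - 4*x + 1
which factors as (x - 1)^4. The eigenvalues (with algebraic multiplicities) are λ = 1 with multiplicity 4.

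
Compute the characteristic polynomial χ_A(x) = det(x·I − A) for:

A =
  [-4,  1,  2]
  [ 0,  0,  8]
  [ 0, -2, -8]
x^3 + 12*x^2 + 48*x + 64

Expanding det(x·I − A) (e.g. by cofactor expansion or by noting that A is similar to its Jordan form J, which has the same characteristic polynomial as A) gives
  χ_A(x) = x^3 + 12*x^2 + 48*x + 64
which factors as (x + 4)^3. The eigenvalues (with algebraic multiplicities) are λ = -4 with multiplicity 3.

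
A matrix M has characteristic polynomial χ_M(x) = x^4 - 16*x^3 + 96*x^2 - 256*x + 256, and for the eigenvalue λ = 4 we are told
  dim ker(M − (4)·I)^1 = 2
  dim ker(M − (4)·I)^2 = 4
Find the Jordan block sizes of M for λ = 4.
Block sizes for λ = 4: [2, 2]

From the dimensions of kernels of powers, the number of Jordan blocks of size at least j is d_j − d_{j−1} where d_j = dim ker(N^j) (with d_0 = 0). Computing the differences gives [2, 2].
The number of blocks of size exactly k is (#blocks of size ≥ k) − (#blocks of size ≥ k + 1), so the partition is: 2 block(s) of size 2.
In nonincreasing order the block sizes are [2, 2].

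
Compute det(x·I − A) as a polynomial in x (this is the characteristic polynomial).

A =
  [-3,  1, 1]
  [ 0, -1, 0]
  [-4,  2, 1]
x^3 + 3*x^2 + 3*x + 1

Expanding det(x·I − A) (e.g. by cofactor expansion or by noting that A is similar to its Jordan form J, which has the same characteristic polynomial as A) gives
  χ_A(x) = x^3 + 3*x^2 + 3*x + 1
which factors as (x + 1)^3. The eigenvalues (with algebraic multiplicities) are λ = -1 with multiplicity 3.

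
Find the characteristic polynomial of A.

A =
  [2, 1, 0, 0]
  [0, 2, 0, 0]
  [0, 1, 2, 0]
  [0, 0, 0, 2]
x^4 - 8*x^3 + 24*x^2 - 32*x + 16

Expanding det(x·I − A) (e.g. by cofactor expansion or by noting that A is similar to its Jordan form J, which has the same characteristic polynomial as A) gives
  χ_A(x) = x^4 - 8*x^3 + 24*x^2 - 32*x + 16
which factors as (x - 2)^4. The eigenvalues (with algebraic multiplicities) are λ = 2 with multiplicity 4.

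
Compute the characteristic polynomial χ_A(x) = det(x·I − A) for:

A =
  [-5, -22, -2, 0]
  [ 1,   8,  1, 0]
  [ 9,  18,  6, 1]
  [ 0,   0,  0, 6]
x^4 - 15*x^3 + 54*x^2 + 108*x - 648

Expanding det(x·I − A) (e.g. by cofactor expansion or by noting that A is similar to its Jordan form J, which has the same characteristic polynomial as A) gives
  χ_A(x) = x^4 - 15*x^3 + 54*x^2 + 108*x - 648
which factors as (x - 6)^3*(x + 3). The eigenvalues (with algebraic multiplicities) are λ = -3 with multiplicity 1, λ = 6 with multiplicity 3.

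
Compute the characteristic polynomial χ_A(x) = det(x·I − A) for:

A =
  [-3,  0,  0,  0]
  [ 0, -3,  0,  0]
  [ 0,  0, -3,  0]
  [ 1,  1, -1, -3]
x^4 + 12*x^3 + 54*x^2 + 108*x + 81

Expanding det(x·I − A) (e.g. by cofactor expansion or by noting that A is similar to its Jordan form J, which has the same characteristic polynomial as A) gives
  χ_A(x) = x^4 + 12*x^3 + 54*x^2 + 108*x + 81
which factors as (x + 3)^4. The eigenvalues (with algebraic multiplicities) are λ = -3 with multiplicity 4.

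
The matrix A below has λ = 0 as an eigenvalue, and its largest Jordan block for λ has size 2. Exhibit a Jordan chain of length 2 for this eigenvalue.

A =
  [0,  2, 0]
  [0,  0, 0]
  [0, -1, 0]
A Jordan chain for λ = 0 of length 2:
v_1 = (2, 0, -1)ᵀ
v_2 = (0, 1, 0)ᵀ

Let N = A − (0)·I. We want v_2 with N^2 v_2 = 0 but N^1 v_2 ≠ 0; then v_{j-1} := N · v_j for j = 2, …, 2.

Pick v_2 = (0, 1, 0)ᵀ.
Then v_1 = N · v_2 = (2, 0, -1)ᵀ.

Sanity check: (A − (0)·I) v_1 = (0, 0, 0)ᵀ = 0. ✓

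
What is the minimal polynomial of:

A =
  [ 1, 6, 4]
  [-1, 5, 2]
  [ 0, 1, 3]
x^3 - 9*x^2 + 27*x - 27

The characteristic polynomial is χ_A(x) = (x - 3)^3, so the eigenvalues are known. The minimal polynomial is
  m_A(x) = Π_λ (x − λ)^{k_λ}
where k_λ is the size of the *largest* Jordan block for λ (equivalently, the smallest k with (A − λI)^k v = 0 for every generalised eigenvector v of λ).

  λ = 3: largest Jordan block has size 3, contributing (x − 3)^3

So m_A(x) = (x - 3)^3 = x^3 - 9*x^2 + 27*x - 27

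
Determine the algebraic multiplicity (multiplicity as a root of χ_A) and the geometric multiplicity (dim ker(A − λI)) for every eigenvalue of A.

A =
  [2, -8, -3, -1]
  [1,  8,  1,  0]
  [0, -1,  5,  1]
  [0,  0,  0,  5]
λ = 5: alg = 4, geom = 2

Step 1 — factor the characteristic polynomial to read off the algebraic multiplicities:
  χ_A(x) = (x - 5)^4

Step 2 — compute geometric multiplicities via the rank-nullity identity g(λ) = n − rank(A − λI):
  rank(A − (5)·I) = 2, so dim ker(A − (5)·I) = n − 2 = 2

Summary:
  λ = 5: algebraic multiplicity = 4, geometric multiplicity = 2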